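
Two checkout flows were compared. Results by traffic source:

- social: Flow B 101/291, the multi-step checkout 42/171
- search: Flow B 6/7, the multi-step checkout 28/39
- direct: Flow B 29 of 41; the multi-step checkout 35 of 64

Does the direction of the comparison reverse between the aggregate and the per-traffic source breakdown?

No

Social: Flow B 101/291 = 34.7%, the multi-step checkout 42/171 = 24.6% → Flow B
Search: Flow B 6/7 = 85.7%, the multi-step checkout 28/39 = 71.8% → Flow B
Direct: Flow B 29/41 = 70.7%, the multi-step checkout 35/64 = 54.7% → Flow B
Overall: Flow B 136/339 = 40.1%, the multi-step checkout 105/274 = 38.3% → Flow B
Flow B wins overall and in every traffic group — no reversal.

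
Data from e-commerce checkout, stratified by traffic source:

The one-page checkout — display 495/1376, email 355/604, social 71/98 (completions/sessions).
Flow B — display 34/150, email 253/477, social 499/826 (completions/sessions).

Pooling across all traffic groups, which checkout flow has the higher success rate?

Display: the one-page checkout 495/1376 = 36.0%, Flow B 34/150 = 22.7% → the one-page checkout
Email: the one-page checkout 355/604 = 58.8%, Flow B 253/477 = 53.0% → the one-page checkout
Social: the one-page checkout 71/98 = 72.4%, Flow B 499/826 = 60.4% → the one-page checkout
Overall: the one-page checkout 921/2078 = 44.3%, Flow B 786/1453 = 54.1% → Flow B
(The one-page checkout wins every traffic group but Flow B wins overall — the one-page checkout's sessions skew toward the low-rate display group.)

Flow B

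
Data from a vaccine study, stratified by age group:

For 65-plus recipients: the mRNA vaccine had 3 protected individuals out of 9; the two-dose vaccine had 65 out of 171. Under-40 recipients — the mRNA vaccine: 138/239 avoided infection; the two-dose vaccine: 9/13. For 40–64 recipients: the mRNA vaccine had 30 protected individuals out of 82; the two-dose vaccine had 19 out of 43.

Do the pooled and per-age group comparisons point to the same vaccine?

No

65-plus: the mRNA vaccine 3/9 = 33.3%, the two-dose vaccine 65/171 = 38.0% → the two-dose vaccine
Under-40: the mRNA vaccine 138/239 = 57.7%, the two-dose vaccine 9/13 = 69.2% → the two-dose vaccine
40–64: the mRNA vaccine 30/82 = 36.6%, the two-dose vaccine 19/43 = 44.2% → the two-dose vaccine
Overall: the mRNA vaccine 171/330 = 51.8%, the two-dose vaccine 93/227 = 41.0% → the mRNA vaccine
The two-dose vaccine wins each age group but the mRNA vaccine wins overall — the comparison reverses. The two-dose vaccine's recipients skew toward 65-plus, which has a lower base rate.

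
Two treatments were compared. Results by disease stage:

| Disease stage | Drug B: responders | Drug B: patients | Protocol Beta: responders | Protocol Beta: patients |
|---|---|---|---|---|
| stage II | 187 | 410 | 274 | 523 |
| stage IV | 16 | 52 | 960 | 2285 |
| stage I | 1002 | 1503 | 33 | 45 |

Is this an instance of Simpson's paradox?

Stage II: Drug B 187/410 = 45.6%, Protocol Beta 274/523 = 52.4% → Protocol Beta
Stage IV: Drug B 16/52 = 30.8%, Protocol Beta 960/2285 = 42.0% → Protocol Beta
Stage I: Drug B 1002/1503 = 66.7%, Protocol Beta 33/45 = 73.3% → Protocol Beta
Overall: Drug B 1205/1965 = 61.3%, Protocol Beta 1267/2853 = 44.4% → Drug B
Protocol Beta wins each disease group but Drug B wins overall — the comparison reverses. Protocol Beta's patients skew toward stage IV, which has a lower base rate.

Yes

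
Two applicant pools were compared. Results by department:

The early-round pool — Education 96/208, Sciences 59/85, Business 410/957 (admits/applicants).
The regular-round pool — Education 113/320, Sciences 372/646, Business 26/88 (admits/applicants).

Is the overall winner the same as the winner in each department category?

No

Education: the early-round pool 96/208 = 46.2%, the regular-round pool 113/320 = 35.3% → the early-round pool
Sciences: the early-round pool 59/85 = 69.4%, the regular-round pool 372/646 = 57.6% → the early-round pool
Business: the early-round pool 410/957 = 42.8%, the regular-round pool 26/88 = 29.5% → the early-round pool
Overall: the early-round pool 565/1250 = 45.2%, the regular-round pool 511/1054 = 48.5% → the regular-round pool
The early-round pool wins each department group but the regular-round pool wins overall — the comparison reverses. The early-round pool's applicants skew toward Business, which has a lower base rate.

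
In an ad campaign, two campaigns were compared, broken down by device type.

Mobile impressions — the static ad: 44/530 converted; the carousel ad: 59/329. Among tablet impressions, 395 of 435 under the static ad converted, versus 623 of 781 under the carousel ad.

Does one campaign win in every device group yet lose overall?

No

Mobile: the static ad 44/530 = 8.3%, the carousel ad 59/329 = 17.9% → the carousel ad
Tablet: the static ad 395/435 = 90.8%, the carousel ad 623/781 = 79.8% → the static ad
Overall: the static ad 439/965 = 45.5%, the carousel ad 682/1110 = 61.4% → the carousel ad
Neither sweeps: the static ad wins 1 of 2 groups, the carousel ad wins 1. The carousel ad wins overall but not every group — no Simpson reversal.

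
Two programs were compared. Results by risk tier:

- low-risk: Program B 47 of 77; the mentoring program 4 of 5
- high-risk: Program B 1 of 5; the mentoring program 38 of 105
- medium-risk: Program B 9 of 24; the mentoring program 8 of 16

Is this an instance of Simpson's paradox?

Yes

Low-risk: Program B 47/77 = 61.0%, the mentoring program 4/5 = 80.0% → the mentoring program
High-risk: Program B 1/5 = 20.0%, the mentoring program 38/105 = 36.2% → the mentoring program
Medium-risk: Program B 9/24 = 37.5%, the mentoring program 8/16 = 50.0% → the mentoring program
Overall: Program B 57/106 = 53.8%, the mentoring program 50/126 = 39.7% → Program B
The mentoring program wins each risk group but Program B wins overall — the comparison reverses. The mentoring program's participants skew toward high-risk, which has a lower base rate.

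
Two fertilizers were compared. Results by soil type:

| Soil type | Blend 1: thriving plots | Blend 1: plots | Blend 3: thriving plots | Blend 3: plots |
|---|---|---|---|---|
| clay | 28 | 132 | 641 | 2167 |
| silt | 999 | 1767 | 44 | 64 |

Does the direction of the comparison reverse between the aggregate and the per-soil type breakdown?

Clay: Blend 1 28/132 = 21.2%, Blend 3 641/2167 = 29.6% → Blend 3
Silt: Blend 1 999/1767 = 56.5%, Blend 3 44/64 = 68.8% → Blend 3
Overall: Blend 1 1027/1899 = 54.1%, Blend 3 685/2231 = 30.7% → Blend 1
Blend 3 wins each soil group but Blend 1 wins overall — the comparison reverses. Blend 3's plots skew toward clay, which has a lower base rate.

Yes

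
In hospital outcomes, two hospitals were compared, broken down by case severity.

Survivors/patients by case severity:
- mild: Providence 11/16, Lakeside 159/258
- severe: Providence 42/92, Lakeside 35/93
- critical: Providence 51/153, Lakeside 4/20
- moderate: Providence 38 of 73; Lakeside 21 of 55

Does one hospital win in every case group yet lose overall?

Mild: Providence 11/16 = 68.8%, Lakeside 159/258 = 61.6% → Providence
Severe: Providence 42/92 = 45.7%, Lakeside 35/93 = 37.6% → Providence
Critical: Providence 51/153 = 33.3%, Lakeside 4/20 = 20.0% → Providence
Moderate: Providence 38/73 = 52.1%, Lakeside 21/55 = 38.2% → Providence
Overall: Providence 142/334 = 42.5%, Lakeside 219/426 = 51.4% → Lakeside
Providence wins each case group but Lakeside wins overall — the comparison reverses. Providence's patients skew toward critical, which has a lower base rate.

Yes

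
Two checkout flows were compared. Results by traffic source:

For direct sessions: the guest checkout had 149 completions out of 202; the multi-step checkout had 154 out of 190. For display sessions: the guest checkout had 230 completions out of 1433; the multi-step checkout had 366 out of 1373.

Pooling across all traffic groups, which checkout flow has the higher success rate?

the multi-step checkout

Direct: the guest checkout 149/202 = 73.8%, the multi-step checkout 154/190 = 81.1% → the multi-step checkout
Display: the guest checkout 230/1433 = 16.1%, the multi-step checkout 366/1373 = 26.7% → the multi-step checkout
Overall: the guest checkout 379/1635 = 23.2%, the multi-step checkout 520/1563 = 33.3% → the multi-step checkout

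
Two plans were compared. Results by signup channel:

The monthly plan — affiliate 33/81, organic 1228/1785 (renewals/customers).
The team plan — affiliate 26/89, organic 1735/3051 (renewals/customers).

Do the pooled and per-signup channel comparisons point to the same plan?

Affiliate: the monthly plan 33/81 = 40.7%, the team plan 26/89 = 29.2% → the monthly plan
Organic: the monthly plan 1228/1785 = 68.8%, the team plan 1735/3051 = 56.9% → the monthly plan
Overall: the monthly plan 1261/1866 = 67.6%, the team plan 1761/3140 = 56.1% → the monthly plan
The monthly plan wins overall and in every signup group — no reversal.

Yes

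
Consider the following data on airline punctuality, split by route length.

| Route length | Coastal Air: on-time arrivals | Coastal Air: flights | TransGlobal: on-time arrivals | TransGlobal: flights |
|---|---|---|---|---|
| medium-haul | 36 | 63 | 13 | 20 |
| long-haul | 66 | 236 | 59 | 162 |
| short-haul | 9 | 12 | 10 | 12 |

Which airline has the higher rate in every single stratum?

Medium-haul: Coastal Air 36/63 = 57.1%, TransGlobal 13/20 = 65.0% → TransGlobal
Long-haul: Coastal Air 66/236 = 28.0%, TransGlobal 59/162 = 36.4% → TransGlobal
Short-haul: Coastal Air 9/12 = 75.0%, TransGlobal 10/12 = 83.3% → TransGlobal
TransGlobal has the higher rate in all 3 groups.

TransGlobal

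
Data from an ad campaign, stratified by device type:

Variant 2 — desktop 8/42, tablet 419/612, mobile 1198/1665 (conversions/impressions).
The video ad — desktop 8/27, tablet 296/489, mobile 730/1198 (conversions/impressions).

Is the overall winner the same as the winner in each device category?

Desktop: Variant 2 8/42 = 19.0%, the video ad 8/27 = 29.6% → the video ad
Tablet: Variant 2 419/612 = 68.5%, the video ad 296/489 = 60.5% → Variant 2
Mobile: Variant 2 1198/1665 = 72.0%, the video ad 730/1198 = 60.9% → Variant 2
Overall: Variant 2 1625/2319 = 70.1%, the video ad 1034/1714 = 60.3% → Variant 2
Neither sweeps: Variant 2 wins 2 of 3 groups, the video ad wins 1. Variant 2 wins overall but not every group — no Simpson reversal.

No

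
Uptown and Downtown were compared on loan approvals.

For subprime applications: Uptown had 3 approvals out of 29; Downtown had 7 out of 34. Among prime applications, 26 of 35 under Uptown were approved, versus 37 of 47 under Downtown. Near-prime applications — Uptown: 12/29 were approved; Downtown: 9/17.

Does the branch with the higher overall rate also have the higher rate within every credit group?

Subprime: Uptown 3/29 = 10.3%, Downtown 7/34 = 20.6% → Downtown
Prime: Uptown 26/35 = 74.3%, Downtown 37/47 = 78.7% → Downtown
Near-prime: Uptown 12/29 = 41.4%, Downtown 9/17 = 52.9% → Downtown
Overall: Uptown 41/93 = 44.1%, Downtown 53/98 = 54.1% → Downtown
Downtown wins overall and in every credit group — no reversal.

Yes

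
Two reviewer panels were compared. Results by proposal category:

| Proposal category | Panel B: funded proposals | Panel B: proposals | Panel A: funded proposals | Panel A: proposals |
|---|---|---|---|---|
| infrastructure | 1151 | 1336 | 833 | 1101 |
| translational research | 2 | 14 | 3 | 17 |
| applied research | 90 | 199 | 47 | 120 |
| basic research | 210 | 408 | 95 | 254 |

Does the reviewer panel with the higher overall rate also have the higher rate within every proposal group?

Infrastructure: Panel B 1151/1336 = 86.2%, Panel A 833/1101 = 75.7% → Panel B
Translational research: Panel B 2/14 = 14.3%, Panel A 3/17 = 17.6% → Panel A
Applied research: Panel B 90/199 = 45.2%, Panel A 47/120 = 39.2% → Panel B
Basic research: Panel B 210/408 = 51.5%, Panel A 95/254 = 37.4% → Panel B
Overall: Panel B 1453/1957 = 74.2%, Panel A 978/1492 = 65.5% → Panel B
Neither sweeps: Panel B wins 3 of 4 groups, Panel A wins 1. Panel B wins overall but not every group — no Simpson reversal.

No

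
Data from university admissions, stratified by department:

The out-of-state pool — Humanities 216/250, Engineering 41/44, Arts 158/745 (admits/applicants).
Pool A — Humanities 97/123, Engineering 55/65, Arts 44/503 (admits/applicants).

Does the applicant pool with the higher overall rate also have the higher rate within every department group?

Humanities: the out-of-state pool 216/250 = 86.4%, Pool A 97/123 = 78.9% → the out-of-state pool
Engineering: the out-of-state pool 41/44 = 93.2%, Pool A 55/65 = 84.6% → the out-of-state pool
Arts: the out-of-state pool 158/745 = 21.2%, Pool A 44/503 = 8.7% → the out-of-state pool
Overall: the out-of-state pool 415/1039 = 39.9%, Pool A 196/691 = 28.4% → the out-of-state pool
The out-of-state pool wins overall and in every department group — no reversal.

Yes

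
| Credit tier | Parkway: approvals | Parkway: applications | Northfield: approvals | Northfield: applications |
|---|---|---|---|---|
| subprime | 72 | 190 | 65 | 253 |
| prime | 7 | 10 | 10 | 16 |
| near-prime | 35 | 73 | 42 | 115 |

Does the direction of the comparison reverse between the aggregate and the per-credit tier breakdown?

No

Subprime: Parkway 72/190 = 37.9%, Northfield 65/253 = 25.7% → Parkway
Prime: Parkway 7/10 = 70.0%, Northfield 10/16 = 62.5% → Parkway
Near-prime: Parkway 35/73 = 47.9%, Northfield 42/115 = 36.5% → Parkway
Overall: Parkway 114/273 = 41.8%, Northfield 117/384 = 30.5% → Parkway
Parkway wins overall and in every credit group — no reversal.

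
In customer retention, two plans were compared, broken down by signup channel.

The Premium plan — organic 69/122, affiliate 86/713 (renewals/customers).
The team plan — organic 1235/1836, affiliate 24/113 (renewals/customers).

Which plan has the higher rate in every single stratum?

the team plan

Organic: the Premium plan 69/122 = 56.6%, the team plan 1235/1836 = 67.3% → the team plan
Affiliate: the Premium plan 86/713 = 12.1%, the team plan 24/113 = 21.2% → the team plan
The team plan has the higher rate in both groups.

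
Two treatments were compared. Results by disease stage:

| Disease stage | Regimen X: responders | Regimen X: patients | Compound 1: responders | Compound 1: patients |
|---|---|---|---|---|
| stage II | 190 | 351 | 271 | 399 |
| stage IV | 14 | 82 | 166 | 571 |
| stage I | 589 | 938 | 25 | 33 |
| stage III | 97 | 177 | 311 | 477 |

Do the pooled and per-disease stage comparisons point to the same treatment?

No

Stage II: Regimen X 190/351 = 54.1%, Compound 1 271/399 = 67.9% → Compound 1
Stage IV: Regimen X 14/82 = 17.1%, Compound 1 166/571 = 29.1% → Compound 1
Stage I: Regimen X 589/938 = 62.8%, Compound 1 25/33 = 75.8% → Compound 1
Stage III: Regimen X 97/177 = 54.8%, Compound 1 311/477 = 65.2% → Compound 1
Overall: Regimen X 890/1548 = 57.5%, Compound 1 773/1480 = 52.2% → Regimen X
Compound 1 wins each disease group but Regimen X wins overall — the comparison reverses. Compound 1's patients skew toward stage IV, which has a lower base rate.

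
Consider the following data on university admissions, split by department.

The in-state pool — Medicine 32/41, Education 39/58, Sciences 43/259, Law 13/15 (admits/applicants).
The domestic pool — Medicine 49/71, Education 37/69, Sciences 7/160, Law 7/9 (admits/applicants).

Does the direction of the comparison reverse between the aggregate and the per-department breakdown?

Medicine: the in-state pool 32/41 = 78.0%, the domestic pool 49/71 = 69.0% → the in-state pool
Education: the in-state pool 39/58 = 67.2%, the domestic pool 37/69 = 53.6% → the in-state pool
Sciences: the in-state pool 43/259 = 16.6%, the domestic pool 7/160 = 4.4% → the in-state pool
Law: the in-state pool 13/15 = 86.7%, the domestic pool 7/9 = 77.8% → the in-state pool
Overall: the in-state pool 127/373 = 34.0%, the domestic pool 100/309 = 32.4% → the in-state pool
The in-state pool wins overall and in every department group — no reversal.

No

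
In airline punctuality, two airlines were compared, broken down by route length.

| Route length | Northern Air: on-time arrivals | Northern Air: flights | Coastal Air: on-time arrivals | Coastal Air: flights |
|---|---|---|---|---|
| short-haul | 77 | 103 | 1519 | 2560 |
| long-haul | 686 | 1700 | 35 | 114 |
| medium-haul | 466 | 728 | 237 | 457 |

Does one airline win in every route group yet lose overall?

Yes

Short-haul: Northern Air 77/103 = 74.8%, Coastal Air 1519/2560 = 59.3% → Northern Air
Long-haul: Northern Air 686/1700 = 40.4%, Coastal Air 35/114 = 30.7% → Northern Air
Medium-haul: Northern Air 466/728 = 64.0%, Coastal Air 237/457 = 51.9% → Northern Air
Overall: Northern Air 1229/2531 = 48.6%, Coastal Air 1791/3131 = 57.2% → Coastal Air
Northern Air wins each route group but Coastal Air wins overall — the comparison reverses. Northern Air's flights skew toward long-haul, which has a lower base rate.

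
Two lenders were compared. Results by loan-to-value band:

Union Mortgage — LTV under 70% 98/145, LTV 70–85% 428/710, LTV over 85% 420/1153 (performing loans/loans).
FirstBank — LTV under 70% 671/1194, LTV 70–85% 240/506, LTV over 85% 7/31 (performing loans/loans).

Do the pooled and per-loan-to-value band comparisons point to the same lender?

No

LTV under 70%: Union Mortgage 98/145 = 67.6%, FirstBank 671/1194 = 56.2% → Union Mortgage
LTV 70–85%: Union Mortgage 428/710 = 60.3%, FirstBank 240/506 = 47.4% → Union Mortgage
LTV over 85%: Union Mortgage 420/1153 = 36.4%, FirstBank 7/31 = 22.6% → Union Mortgage
Overall: Union Mortgage 946/2008 = 47.1%, FirstBank 918/1731 = 53.0% → FirstBank
Union Mortgage wins each loan-to-value group but FirstBank wins overall — the comparison reverses. Union Mortgage's loans skew toward LTV over 85%, which has a lower base rate.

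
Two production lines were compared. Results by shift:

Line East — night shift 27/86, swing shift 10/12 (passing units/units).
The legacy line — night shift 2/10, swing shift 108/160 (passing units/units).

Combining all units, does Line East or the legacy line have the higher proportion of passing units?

Night shift: Line East 27/86 = 31.4%, the legacy line 2/10 = 20.0% → Line East
Swing shift: Line East 10/12 = 83.3%, the legacy line 108/160 = 67.5% → Line East
Overall: Line East 37/98 = 37.8%, the legacy line 110/170 = 64.7% → the legacy line
(Line East wins every shift group but the legacy line wins overall — Line East's units skew toward the low-rate night shift group.)

the legacy line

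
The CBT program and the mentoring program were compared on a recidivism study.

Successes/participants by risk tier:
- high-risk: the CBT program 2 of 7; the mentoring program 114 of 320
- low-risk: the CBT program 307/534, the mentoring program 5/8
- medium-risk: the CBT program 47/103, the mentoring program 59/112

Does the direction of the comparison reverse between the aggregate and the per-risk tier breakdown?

High-risk: the CBT program 2/7 = 28.6%, the mentoring program 114/320 = 35.6% → the mentoring program
Low-risk: the CBT program 307/534 = 57.5%, the mentoring program 5/8 = 62.5% → the mentoring program
Medium-risk: the CBT program 47/103 = 45.6%, the mentoring program 59/112 = 52.7% → the mentoring program
Overall: the CBT program 356/644 = 55.3%, the mentoring program 178/440 = 40.5% → the CBT program
The mentoring program wins each risk group but the CBT program wins overall — the comparison reverses. The mentoring program's participants skew toward high-risk, which has a lower base rate.

Yes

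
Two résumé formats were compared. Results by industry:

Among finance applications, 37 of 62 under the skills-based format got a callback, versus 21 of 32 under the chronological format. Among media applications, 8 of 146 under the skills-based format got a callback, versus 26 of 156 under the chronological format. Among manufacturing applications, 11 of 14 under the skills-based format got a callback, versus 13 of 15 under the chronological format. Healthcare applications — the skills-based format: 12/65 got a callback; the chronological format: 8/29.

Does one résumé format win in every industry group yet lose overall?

No

Finance: the skills-based format 37/62 = 59.7%, the chronological format 21/32 = 65.6% → the chronological format
Media: the skills-based format 8/146 = 5.5%, the chronological format 26/156 = 16.7% → the chronological format
Manufacturing: the skills-based format 11/14 = 78.6%, the chronological format 13/15 = 86.7% → the chronological format
Healthcare: the skills-based format 12/65 = 18.5%, the chronological format 8/29 = 27.6% → the chronological format
Overall: the skills-based format 68/287 = 23.7%, the chronological format 68/232 = 29.3% → the chronological format
The chronological format wins overall and in every industry group — no reversal.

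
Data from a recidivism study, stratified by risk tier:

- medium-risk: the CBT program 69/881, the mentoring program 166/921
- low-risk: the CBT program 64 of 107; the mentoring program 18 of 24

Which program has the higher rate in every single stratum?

Medium-risk: the CBT program 69/881 = 7.8%, the mentoring program 166/921 = 18.0% → the mentoring program
Low-risk: the CBT program 64/107 = 59.8%, the mentoring program 18/24 = 75.0% → the mentoring program
The mentoring program has the higher rate in both groups.

the mentoring program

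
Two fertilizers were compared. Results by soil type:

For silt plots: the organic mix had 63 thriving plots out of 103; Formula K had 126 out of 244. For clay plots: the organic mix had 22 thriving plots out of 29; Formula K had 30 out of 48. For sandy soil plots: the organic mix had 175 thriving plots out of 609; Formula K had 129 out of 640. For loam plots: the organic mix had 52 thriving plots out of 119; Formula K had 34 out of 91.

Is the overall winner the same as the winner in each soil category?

Yes

Silt: the organic mix 63/103 = 61.2%, Formula K 126/244 = 51.6% → the organic mix
Clay: the organic mix 22/29 = 75.9%, Formula K 30/48 = 62.5% → the organic mix
Sandy soil: the organic mix 175/609 = 28.7%, Formula K 129/640 = 20.2% → the organic mix
Loam: the organic mix 52/119 = 43.7%, Formula K 34/91 = 37.4% → the organic mix
Overall: the organic mix 312/860 = 36.3%, Formula K 319/1023 = 31.2% → the organic mix
The organic mix wins overall and in every soil group — no reversal.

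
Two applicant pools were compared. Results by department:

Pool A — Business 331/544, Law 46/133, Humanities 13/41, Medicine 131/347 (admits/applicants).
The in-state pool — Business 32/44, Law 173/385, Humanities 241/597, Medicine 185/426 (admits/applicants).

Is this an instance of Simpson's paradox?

Yes

Business: Pool A 331/544 = 60.8%, the in-state pool 32/44 = 72.7% → the in-state pool
Law: Pool A 46/133 = 34.6%, the in-state pool 173/385 = 44.9% → the in-state pool
Humanities: Pool A 13/41 = 31.7%, the in-state pool 241/597 = 40.4% → the in-state pool
Medicine: Pool A 131/347 = 37.8%, the in-state pool 185/426 = 43.4% → the in-state pool
Overall: Pool A 521/1065 = 48.9%, the in-state pool 631/1452 = 43.5% → Pool A
The in-state pool wins each department group but Pool A wins overall — the comparison reverses. The in-state pool's applicants skew toward Humanities, which has a lower base rate.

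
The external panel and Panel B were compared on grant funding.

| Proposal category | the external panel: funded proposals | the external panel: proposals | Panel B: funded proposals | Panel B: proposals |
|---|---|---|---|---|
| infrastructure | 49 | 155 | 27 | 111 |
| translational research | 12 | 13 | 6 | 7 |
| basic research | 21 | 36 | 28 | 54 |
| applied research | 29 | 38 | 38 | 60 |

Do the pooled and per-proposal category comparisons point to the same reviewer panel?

Infrastructure: the external panel 49/155 = 31.6%, Panel B 27/111 = 24.3% → the external panel
Translational research: the external panel 12/13 = 92.3%, Panel B 6/7 = 85.7% → the external panel
Basic research: the external panel 21/36 = 58.3%, Panel B 28/54 = 51.9% → the external panel
Applied research: the external panel 29/38 = 76.3%, Panel B 38/60 = 63.3% → the external panel
Overall: the external panel 111/242 = 45.9%, Panel B 99/232 = 42.7% → the external panel
The external panel wins overall and in every proposal group — no reversal.

Yes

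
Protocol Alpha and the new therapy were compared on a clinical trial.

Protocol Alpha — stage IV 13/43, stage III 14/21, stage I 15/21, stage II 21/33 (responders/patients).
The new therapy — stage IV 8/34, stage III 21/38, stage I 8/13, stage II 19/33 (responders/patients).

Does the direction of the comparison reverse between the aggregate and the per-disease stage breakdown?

Stage IV: Protocol Alpha 13/43 = 30.2%, the new therapy 8/34 = 23.5% → Protocol Alpha
Stage III: Protocol Alpha 14/21 = 66.7%, the new therapy 21/38 = 55.3% → Protocol Alpha
Stage I: Protocol Alpha 15/21 = 71.4%, the new therapy 8/13 = 61.5% → Protocol Alpha
Stage II: Protocol Alpha 21/33 = 63.6%, the new therapy 19/33 = 57.6% → Protocol Alpha
Overall: Protocol Alpha 63/118 = 53.4%, the new therapy 56/118 = 47.5% → Protocol Alpha
Protocol Alpha wins overall and in every disease group — no reversal.

No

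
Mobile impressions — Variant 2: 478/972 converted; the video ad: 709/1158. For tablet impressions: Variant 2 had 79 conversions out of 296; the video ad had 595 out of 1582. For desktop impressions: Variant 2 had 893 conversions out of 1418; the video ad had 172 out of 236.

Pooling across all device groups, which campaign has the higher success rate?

Variant 2

Mobile: Variant 2 478/972 = 49.2%, the video ad 709/1158 = 61.2% → the video ad
Tablet: Variant 2 79/296 = 26.7%, the video ad 595/1582 = 37.6% → the video ad
Desktop: Variant 2 893/1418 = 63.0%, the video ad 172/236 = 72.9% → the video ad
Overall: Variant 2 1450/2686 = 54.0%, the video ad 1476/2976 = 49.6% → Variant 2
(The video ad wins every device group but Variant 2 wins overall — the video ad's impressions skew toward the low-rate tablet group.)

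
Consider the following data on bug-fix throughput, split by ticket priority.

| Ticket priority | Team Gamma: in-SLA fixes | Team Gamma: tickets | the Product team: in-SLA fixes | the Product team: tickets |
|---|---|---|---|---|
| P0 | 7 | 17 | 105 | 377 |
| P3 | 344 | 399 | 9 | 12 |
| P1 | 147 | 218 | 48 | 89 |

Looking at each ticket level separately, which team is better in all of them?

P0: Team Gamma 7/17 = 41.2%, the Product team 105/377 = 27.9% → Team Gamma
P3: Team Gamma 344/399 = 86.2%, the Product team 9/12 = 75.0% → Team Gamma
P1: Team Gamma 147/218 = 67.4%, the Product team 48/89 = 53.9% → Team Gamma
Team Gamma has the higher rate in all 3 groups.

Team Gamma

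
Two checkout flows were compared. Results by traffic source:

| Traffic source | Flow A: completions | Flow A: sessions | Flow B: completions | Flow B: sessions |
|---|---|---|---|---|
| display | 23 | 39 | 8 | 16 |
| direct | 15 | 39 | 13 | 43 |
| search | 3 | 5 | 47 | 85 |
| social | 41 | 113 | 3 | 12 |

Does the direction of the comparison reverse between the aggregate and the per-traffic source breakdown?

Yes

Display: Flow A 23/39 = 59.0%, Flow B 8/16 = 50.0% → Flow A
Direct: Flow A 15/39 = 38.5%, Flow B 13/43 = 30.2% → Flow A
Search: Flow A 3/5 = 60.0%, Flow B 47/85 = 55.3% → Flow A
Social: Flow A 41/113 = 36.3%, Flow B 3/12 = 25.0% → Flow A
Overall: Flow A 82/196 = 41.8%, Flow B 71/156 = 45.5% → Flow B
Flow A wins each traffic group but Flow B wins overall — the comparison reverses. Flow A's sessions skew toward social, which has a lower base rate.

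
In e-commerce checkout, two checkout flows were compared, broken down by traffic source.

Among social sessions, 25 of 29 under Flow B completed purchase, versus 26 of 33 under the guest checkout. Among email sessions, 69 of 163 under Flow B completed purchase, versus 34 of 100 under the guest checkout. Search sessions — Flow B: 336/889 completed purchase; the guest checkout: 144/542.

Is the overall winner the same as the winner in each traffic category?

Social: Flow B 25/29 = 86.2%, the guest checkout 26/33 = 78.8% → Flow B
Email: Flow B 69/163 = 42.3%, the guest checkout 34/100 = 34.0% → Flow B
Search: Flow B 336/889 = 37.8%, the guest checkout 144/542 = 26.6% → Flow B
Overall: Flow B 430/1081 = 39.8%, the guest checkout 204/675 = 30.2% → Flow B
Flow B wins overall and in every traffic group — no reversal.

Yes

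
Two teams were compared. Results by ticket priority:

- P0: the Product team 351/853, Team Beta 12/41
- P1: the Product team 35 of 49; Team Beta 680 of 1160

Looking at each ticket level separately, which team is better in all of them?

the Product team

P0: the Product team 351/853 = 41.1%, Team Beta 12/41 = 29.3% → the Product team
P1: the Product team 35/49 = 71.4%, Team Beta 680/1160 = 58.6% → the Product team
The Product team has the higher rate in both groups.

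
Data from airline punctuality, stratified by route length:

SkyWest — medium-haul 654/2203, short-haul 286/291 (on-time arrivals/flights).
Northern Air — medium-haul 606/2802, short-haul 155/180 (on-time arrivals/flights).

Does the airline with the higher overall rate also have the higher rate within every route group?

Medium-haul: SkyWest 654/2203 = 29.7%, Northern Air 606/2802 = 21.6% → SkyWest
Short-haul: SkyWest 286/291 = 98.3%, Northern Air 155/180 = 86.1% → SkyWest
Overall: SkyWest 940/2494 = 37.7%, Northern Air 761/2982 = 25.5% → SkyWest
SkyWest wins overall and in every route group — no reversal.

Yes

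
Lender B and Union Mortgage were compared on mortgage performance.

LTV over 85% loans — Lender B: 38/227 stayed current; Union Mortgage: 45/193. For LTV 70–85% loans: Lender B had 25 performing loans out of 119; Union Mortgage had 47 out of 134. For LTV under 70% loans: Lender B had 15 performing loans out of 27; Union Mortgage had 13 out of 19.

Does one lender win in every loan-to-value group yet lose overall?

No

LTV over 85%: Lender B 38/227 = 16.7%, Union Mortgage 45/193 = 23.3% → Union Mortgage
LTV 70–85%: Lender B 25/119 = 21.0%, Union Mortgage 47/134 = 35.1% → Union Mortgage
LTV under 70%: Lender B 15/27 = 55.6%, Union Mortgage 13/19 = 68.4% → Union Mortgage
Overall: Lender B 78/373 = 20.9%, Union Mortgage 105/346 = 30.3% → Union Mortgage
Union Mortgage wins overall and in every loan-to-value group — no reversal.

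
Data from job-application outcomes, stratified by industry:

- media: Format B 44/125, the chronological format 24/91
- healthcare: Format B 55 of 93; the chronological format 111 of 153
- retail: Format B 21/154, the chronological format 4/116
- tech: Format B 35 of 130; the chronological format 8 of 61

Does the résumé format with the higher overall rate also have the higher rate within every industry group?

Media: Format B 44/125 = 35.2%, the chronological format 24/91 = 26.4% → Format B
Healthcare: Format B 55/93 = 59.1%, the chronological format 111/153 = 72.5% → the chronological format
Retail: Format B 21/154 = 13.6%, the chronological format 4/116 = 3.4% → Format B
Tech: Format B 35/130 = 26.9%, the chronological format 8/61 = 13.1% → Format B
Overall: Format B 155/502 = 30.9%, the chronological format 147/421 = 34.9% → the chronological format
Neither sweeps: Format B wins 3 of 4 groups, the chronological format wins 1. The chronological format wins overall but not every group — no Simpson reversal.

No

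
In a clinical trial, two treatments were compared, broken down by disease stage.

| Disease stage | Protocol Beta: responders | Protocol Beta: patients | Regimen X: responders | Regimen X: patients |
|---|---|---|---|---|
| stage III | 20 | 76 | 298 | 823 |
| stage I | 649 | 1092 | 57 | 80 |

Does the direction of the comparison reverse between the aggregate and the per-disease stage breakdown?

Yes

Stage III: Protocol Beta 20/76 = 26.3%, Regimen X 298/823 = 36.2% → Regimen X
Stage I: Protocol Beta 649/1092 = 59.4%, Regimen X 57/80 = 71.2% → Regimen X
Overall: Protocol Beta 669/1168 = 57.3%, Regimen X 355/903 = 39.3% → Protocol Beta
Regimen X wins each disease group but Protocol Beta wins overall — the comparison reverses. Regimen X's patients skew toward stage III, which has a lower base rate.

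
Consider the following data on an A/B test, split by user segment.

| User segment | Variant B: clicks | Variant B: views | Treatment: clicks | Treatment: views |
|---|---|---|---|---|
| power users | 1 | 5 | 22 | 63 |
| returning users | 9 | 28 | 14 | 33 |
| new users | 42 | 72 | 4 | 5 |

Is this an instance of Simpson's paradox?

Power users: Variant B 1/5 = 20.0%, Treatment 22/63 = 34.9% → Treatment
Returning users: Variant B 9/28 = 32.1%, Treatment 14/33 = 42.4% → Treatment
New users: Variant B 42/72 = 58.3%, Treatment 4/5 = 80.0% → Treatment
Overall: Variant B 52/105 = 49.5%, Treatment 40/101 = 39.6% → Variant B
Treatment wins each user group but Variant B wins overall — the comparison reverses. Treatment's views skew toward power users, which has a lower base rate.

Yes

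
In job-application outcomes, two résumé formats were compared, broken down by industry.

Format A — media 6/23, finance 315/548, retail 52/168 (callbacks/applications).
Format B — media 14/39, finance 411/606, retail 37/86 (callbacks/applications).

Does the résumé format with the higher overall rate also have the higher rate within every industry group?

Yes

Media: Format A 6/23 = 26.1%, Format B 14/39 = 35.9% → Format B
Finance: Format A 315/548 = 57.5%, Format B 411/606 = 67.8% → Format B
Retail: Format A 52/168 = 31.0%, Format B 37/86 = 43.0% → Format B
Overall: Format A 373/739 = 50.5%, Format B 462/731 = 63.2% → Format B
Format B wins overall and in every industry group — no reversal.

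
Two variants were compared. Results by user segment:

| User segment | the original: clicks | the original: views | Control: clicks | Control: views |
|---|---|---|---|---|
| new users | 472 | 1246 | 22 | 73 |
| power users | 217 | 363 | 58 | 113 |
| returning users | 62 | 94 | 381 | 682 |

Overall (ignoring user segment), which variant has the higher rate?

New users: the original 472/1246 = 37.9%, Control 22/73 = 30.1% → the original
Power users: the original 217/363 = 59.8%, Control 58/113 = 51.3% → the original
Returning users: the original 62/94 = 66.0%, Control 381/682 = 55.9% → the original
Overall: the original 751/1703 = 44.1%, Control 461/868 = 53.1% → Control
(The original wins every user group but Control wins overall — the original's views skew toward the low-rate new users group.)

Control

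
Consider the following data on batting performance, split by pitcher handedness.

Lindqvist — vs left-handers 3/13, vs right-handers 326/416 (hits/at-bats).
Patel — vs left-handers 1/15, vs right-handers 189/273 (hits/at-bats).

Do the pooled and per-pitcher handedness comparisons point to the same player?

Vs left-handers: Lindqvist 3/13 = 23.1%, Patel 1/15 = 6.7% → Lindqvist
Vs right-handers: Lindqvist 326/416 = 78.4%, Patel 189/273 = 69.2% → Lindqvist
Overall: Lindqvist 329/429 = 76.7%, Patel 190/288 = 66.0% → Lindqvist
Lindqvist wins overall and in every pitcher group — no reversal.

Yes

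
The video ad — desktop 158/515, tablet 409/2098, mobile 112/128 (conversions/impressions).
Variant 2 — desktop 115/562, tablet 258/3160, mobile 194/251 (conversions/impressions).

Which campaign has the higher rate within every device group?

Desktop: the video ad 158/515 = 30.7%, Variant 2 115/562 = 20.5% → the video ad
Tablet: the video ad 409/2098 = 19.5%, Variant 2 258/3160 = 8.2% → the video ad
Mobile: the video ad 112/128 = 87.5%, Variant 2 194/251 = 77.3% → the video ad
The video ad has the higher rate in all 3 groups.

the video ad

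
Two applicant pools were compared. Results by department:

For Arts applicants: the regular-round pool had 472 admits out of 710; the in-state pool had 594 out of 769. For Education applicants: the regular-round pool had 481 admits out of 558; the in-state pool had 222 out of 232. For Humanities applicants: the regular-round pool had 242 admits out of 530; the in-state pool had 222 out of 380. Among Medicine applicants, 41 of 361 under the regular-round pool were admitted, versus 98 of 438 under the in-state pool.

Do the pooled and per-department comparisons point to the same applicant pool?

Yes

Arts: the regular-round pool 472/710 = 66.5%, the in-state pool 594/769 = 77.2% → the in-state pool
Education: the regular-round pool 481/558 = 86.2%, the in-state pool 222/232 = 95.7% → the in-state pool
Humanities: the regular-round pool 242/530 = 45.7%, the in-state pool 222/380 = 58.4% → the in-state pool
Medicine: the regular-round pool 41/361 = 11.4%, the in-state pool 98/438 = 22.4% → the in-state pool
Overall: the regular-round pool 1236/2159 = 57.2%, the in-state pool 1136/1819 = 62.5% → the in-state pool
The in-state pool wins overall and in every department group — no reversal.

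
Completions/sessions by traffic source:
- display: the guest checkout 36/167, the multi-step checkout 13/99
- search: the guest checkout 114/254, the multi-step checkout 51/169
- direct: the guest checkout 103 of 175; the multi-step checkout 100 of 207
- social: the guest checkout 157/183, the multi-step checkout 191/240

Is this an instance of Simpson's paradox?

Display: the guest checkout 36/167 = 21.6%, the multi-step checkout 13/99 = 13.1% → the guest checkout
Search: the guest checkout 114/254 = 44.9%, the multi-step checkout 51/169 = 30.2% → the guest checkout
Direct: the guest checkout 103/175 = 58.9%, the multi-step checkout 100/207 = 48.3% → the guest checkout
Social: the guest checkout 157/183 = 85.8%, the multi-step checkout 191/240 = 79.6% → the guest checkout
Overall: the guest checkout 410/779 = 52.6%, the multi-step checkout 355/715 = 49.7% → the guest checkout
The guest checkout wins overall and in every traffic group — no reversal.

No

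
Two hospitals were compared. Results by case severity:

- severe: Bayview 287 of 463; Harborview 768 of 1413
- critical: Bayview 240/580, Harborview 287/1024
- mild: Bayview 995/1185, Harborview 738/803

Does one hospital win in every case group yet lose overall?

Severe: Bayview 287/463 = 62.0%, Harborview 768/1413 = 54.4% → Bayview
Critical: Bayview 240/580 = 41.4%, Harborview 287/1024 = 28.0% → Bayview
Mild: Bayview 995/1185 = 84.0%, Harborview 738/803 = 91.9% → Harborview
Overall: Bayview 1522/2228 = 68.3%, Harborview 1793/3240 = 55.3% → Bayview
Neither sweeps: Bayview wins 2 of 3 groups, Harborview wins 1. Bayview wins overall but not every group — no Simpson reversal.

No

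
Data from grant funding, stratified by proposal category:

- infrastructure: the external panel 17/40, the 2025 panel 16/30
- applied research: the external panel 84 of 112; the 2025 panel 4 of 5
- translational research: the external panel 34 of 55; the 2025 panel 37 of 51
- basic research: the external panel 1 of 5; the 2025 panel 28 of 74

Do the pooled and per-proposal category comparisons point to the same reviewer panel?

Infrastructure: the external panel 17/40 = 42.5%, the 2025 panel 16/30 = 53.3% → the 2025 panel
Applied research: the external panel 84/112 = 75.0%, the 2025 panel 4/5 = 80.0% → the 2025 panel
Translational research: the external panel 34/55 = 61.8%, the 2025 panel 37/51 = 72.5% → the 2025 panel
Basic research: the external panel 1/5 = 20.0%, the 2025 panel 28/74 = 37.8% → the 2025 panel
Overall: the external panel 136/212 = 64.2%, the 2025 panel 85/160 = 53.1% → the external panel
The 2025 panel wins each proposal group but the external panel wins overall — the comparison reverses. The 2025 panel's proposals skew toward basic research, which has a lower base rate.

No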